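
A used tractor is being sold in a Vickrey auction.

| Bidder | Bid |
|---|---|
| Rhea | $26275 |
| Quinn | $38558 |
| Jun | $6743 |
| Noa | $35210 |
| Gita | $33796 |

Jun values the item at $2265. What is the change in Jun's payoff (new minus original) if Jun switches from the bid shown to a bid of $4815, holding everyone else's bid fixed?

$0

The highest bid among the other bidders is $38558; Jun's bid doesn't change that.
Original bid $6743: Jun is not highest (top rival bid is $38558); payoff $0.
Alternative bid $4815: Jun is not highest (top rival bid is $38558); payoff $0.
Change in payoff = $0 − ($0) = $0.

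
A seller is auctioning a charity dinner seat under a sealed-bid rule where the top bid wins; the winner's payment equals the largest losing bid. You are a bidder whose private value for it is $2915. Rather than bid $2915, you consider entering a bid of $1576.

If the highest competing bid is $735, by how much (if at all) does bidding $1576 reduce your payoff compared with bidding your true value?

Bidding your value $2915: you win (since $2915 > $735) and pay $735. Payoff $2180.
Bidding $1576: you win and pay $735. Payoff $2915 − $735 = $2180.
Difference = $2180 − $2180 = $0; both bids lead to the same outcome because the competing bid is below both your value and your alternative bid.

$0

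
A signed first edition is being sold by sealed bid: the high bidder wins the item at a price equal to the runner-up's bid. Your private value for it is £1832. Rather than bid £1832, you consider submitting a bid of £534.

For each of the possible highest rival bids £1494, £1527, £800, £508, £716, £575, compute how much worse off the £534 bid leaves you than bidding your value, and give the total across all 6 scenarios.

£4048

The deviation costs you only when the competing bid falls strictly between £534 and £1832; elsewhere both bids give the same outcome.
£1494: truthful payoff £338, deviation payoff £0 → loss £338.
£1527: truthful payoff £305, deviation payoff £0 → loss £305.
£800: truthful payoff £1032, deviation payoff £0 → loss £1032.
£508: outcomes coincide → loss £0.
£716: truthful payoff £1116, deviation payoff £0 → loss £1116.
£575: truthful payoff £1257, deviation payoff £0 → loss £1257.
Total loss = £338 + £305 + £1032 + £1116 + £1257 = £4048.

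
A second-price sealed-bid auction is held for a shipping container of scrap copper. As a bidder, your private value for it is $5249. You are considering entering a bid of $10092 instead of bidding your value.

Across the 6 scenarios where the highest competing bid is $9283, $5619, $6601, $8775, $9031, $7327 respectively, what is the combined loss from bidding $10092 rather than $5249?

$15142

The deviation costs you only when the competing bid falls strictly between $5249 and $10092; elsewhere both bids give the same outcome.
$9283: truthful payoff $0, deviation payoff −$4034 → loss $4034.
$5619: truthful payoff $0, deviation payoff −$370 → loss $370.
$6601: truthful payoff $0, deviation payoff −$1352 → loss $1352.
$8775: truthful payoff $0, deviation payoff −$3526 → loss $3526.
$9031: truthful payoff $0, deviation payoff −$3782 → loss $3782.
$7327: truthful payoff $0, deviation payoff −$2078 → loss $2078.
Total loss = $4034 + $370 + $1352 + $3526 + $3782 + $2078 = $15142.
In a second-price auction your bid sets only whether you win, not what you pay, so bidding your true value is weakly dominant.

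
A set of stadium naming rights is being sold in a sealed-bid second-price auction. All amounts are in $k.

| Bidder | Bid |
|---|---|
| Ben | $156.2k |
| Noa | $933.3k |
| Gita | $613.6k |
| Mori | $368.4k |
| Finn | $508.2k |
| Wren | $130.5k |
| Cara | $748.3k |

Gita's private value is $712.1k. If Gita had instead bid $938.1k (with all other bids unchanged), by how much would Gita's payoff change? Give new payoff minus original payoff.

−$221.2k

The highest bid among the other bidders is $933.3k; Gita's bid doesn't change that.
Original bid $613.6k: Gita is not highest (top rival bid is $933.3k); payoff $0k.
Alternative bid $938.1k: Gita is highest, pays the top rival bid $933.3k; payoff $712.1k − $933.3k = −$221.2k.
Change in payoff = −$221.2k − ($0k) = −$221.2k.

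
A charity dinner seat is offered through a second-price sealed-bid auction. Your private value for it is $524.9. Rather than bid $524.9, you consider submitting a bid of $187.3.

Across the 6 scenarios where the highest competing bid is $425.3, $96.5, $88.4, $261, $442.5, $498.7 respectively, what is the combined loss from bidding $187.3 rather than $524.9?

The deviation costs you only when the competing bid falls strictly between $187.3 and $524.9; elsewhere both bids give the same outcome.
$425.3: truthful payoff $99.6, deviation payoff $0 → loss $99.6.
$96.5: outcomes coincide → loss $0.
$88.4: outcomes coincide → loss $0.
$261: truthful payoff $263.9, deviation payoff $0 → loss $263.9.
$442.5: truthful payoff $82.4, deviation payoff $0 → loss $82.4.
$498.7: truthful payoff $26.2, deviation payoff $0 → loss $26.2.
Total loss = $99.6 + $263.9 + $82.4 + $26.2 = $472.1.

$472.1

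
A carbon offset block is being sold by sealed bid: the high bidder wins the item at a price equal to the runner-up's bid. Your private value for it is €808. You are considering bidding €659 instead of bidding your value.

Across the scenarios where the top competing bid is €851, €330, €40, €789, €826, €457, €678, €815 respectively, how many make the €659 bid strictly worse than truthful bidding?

The deviation hurts exactly when the highest competing bid lies strictly between €659 and €808 — underbidding then forfeits a profitable win.
€851: above both → same outcome either way.
€330: below both → same outcome either way.
€40: below both → same outcome either way.
€789: inside the interval → strictly worse (loss €19).
€826: above both → same outcome either way.
€457: below both → same outcome either way.
€678: inside the interval → strictly worse (loss €130).
€815: above both → same outcome either way.
Count: 2.

2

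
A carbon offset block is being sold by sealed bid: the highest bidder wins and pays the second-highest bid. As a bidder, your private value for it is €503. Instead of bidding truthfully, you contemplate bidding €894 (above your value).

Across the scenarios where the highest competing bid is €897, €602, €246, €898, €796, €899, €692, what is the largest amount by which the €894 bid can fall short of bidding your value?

€293

€897: same outcome either way → loss €0.
€602: truthful gives €0, deviation gives −€99 → loss €99.
€246: same outcome either way → loss €0.
€898: same outcome either way → loss €0.
€796: truthful gives €0, deviation gives −€293 → loss €293.
€899: same outcome either way → loss €0.
€692: truthful gives €0, deviation gives −€189 → loss €189.
Maximum loss: €293.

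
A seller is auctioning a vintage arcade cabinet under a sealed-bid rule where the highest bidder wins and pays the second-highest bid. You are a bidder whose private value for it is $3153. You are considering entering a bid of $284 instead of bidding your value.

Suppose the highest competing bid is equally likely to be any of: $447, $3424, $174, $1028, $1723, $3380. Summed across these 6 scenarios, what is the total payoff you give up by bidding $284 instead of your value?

$6261

The deviation costs you only when the competing bid falls strictly between $284 and $3153; elsewhere both bids give the same outcome.
$447: truthful payoff $2706, deviation payoff $0 → loss $2706.
$3424: outcomes coincide → loss $0.
$174: outcomes coincide → loss $0.
$1028: truthful payoff $2125, deviation payoff $0 → loss $2125.
$1723: truthful payoff $1430, deviation payoff $0 → loss $1430.
$3380: outcomes coincide → loss $0.
Total loss = $2706 + $2125 + $1430 = $6261.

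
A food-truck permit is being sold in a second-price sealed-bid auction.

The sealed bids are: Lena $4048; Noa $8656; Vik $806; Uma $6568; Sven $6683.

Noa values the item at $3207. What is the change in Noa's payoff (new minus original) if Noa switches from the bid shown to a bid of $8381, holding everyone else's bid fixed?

The highest bid among the other bidders is $6683; Noa's bid doesn't change that.
Original bid $8656: Noa is highest, pays the top rival bid $6683; payoff $3207 − $6683 = −$3476.
Alternative bid $8381: Noa is highest, pays the top rival bid $6683; payoff $3207 − $6683 = −$3476.
Change in payoff = −$3476 − (−$3476) = $0.

$0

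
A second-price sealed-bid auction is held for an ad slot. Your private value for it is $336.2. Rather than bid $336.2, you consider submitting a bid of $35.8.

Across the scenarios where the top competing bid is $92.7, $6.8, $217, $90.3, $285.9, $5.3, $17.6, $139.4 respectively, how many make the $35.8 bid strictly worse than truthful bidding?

5

The deviation hurts exactly when the highest competing bid lies strictly between $35.8 and $336.2 — underbidding then forfeits a profitable win.
$92.7: inside the interval → strictly worse (loss $243.5).
$6.8: below both → same outcome either way.
$217: inside the interval → strictly worse (loss $119.2).
$90.3: inside the interval → strictly worse (loss $245.9).
$285.9: inside the interval → strictly worse (loss $50.3).
$5.3: below both → same outcome either way.
$17.6: below both → same outcome either way.
$139.4: inside the interval → strictly worse (loss $196.8).
Count: 5.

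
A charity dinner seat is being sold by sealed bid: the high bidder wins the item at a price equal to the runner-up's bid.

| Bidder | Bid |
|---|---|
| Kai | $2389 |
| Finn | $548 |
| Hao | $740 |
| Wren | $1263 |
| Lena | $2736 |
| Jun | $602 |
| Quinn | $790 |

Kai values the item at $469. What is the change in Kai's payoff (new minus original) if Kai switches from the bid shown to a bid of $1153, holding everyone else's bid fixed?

The highest bid among the other bidders is $2736; Kai's bid doesn't change that.
Original bid $2389: Kai is not highest (top rival bid is $2736); payoff $0.
Alternative bid $1153: Kai is not highest (top rival bid is $2736); payoff $0.
Change in payoff = $0 − ($0) = $0.

$0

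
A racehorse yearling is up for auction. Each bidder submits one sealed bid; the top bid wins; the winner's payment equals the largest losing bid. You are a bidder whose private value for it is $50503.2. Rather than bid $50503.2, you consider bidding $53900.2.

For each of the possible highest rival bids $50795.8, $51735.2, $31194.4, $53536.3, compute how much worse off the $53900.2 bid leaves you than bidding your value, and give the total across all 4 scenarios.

The deviation costs you only when the competing bid falls strictly between $50503.2 and $53900.2; elsewhere both bids give the same outcome.
$50795.8: truthful payoff $0, deviation payoff −$292.6 → loss $292.6.
$51735.2: truthful payoff $0, deviation payoff −$1232 → loss $1232.
$31194.4: outcomes coincide → loss $0.
$53536.3: truthful payoff $0, deviation payoff −$3033.1 → loss $3033.1.
Total loss = $292.6 + $1232 + $3033.1 = $4557.7.
Because the price is fixed by the runner-up's bid, deviating from your value can only change a good outcome into a bad one — never the reverse.

$4557.7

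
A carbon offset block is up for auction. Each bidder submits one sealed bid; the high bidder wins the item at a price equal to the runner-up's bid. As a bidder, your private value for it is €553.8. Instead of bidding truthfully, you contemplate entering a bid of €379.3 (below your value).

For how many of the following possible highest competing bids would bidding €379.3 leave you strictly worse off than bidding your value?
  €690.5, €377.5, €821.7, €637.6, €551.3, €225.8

The deviation hurts exactly when the highest competing bid lies strictly between €379.3 and €553.8 — underbidding then forfeits a profitable win.
€690.5: above both → same outcome either way.
€377.5: below both → same outcome either way.
€821.7: above both → same outcome either way.
€637.6: above both → same outcome either way.
€551.3: inside the interval → strictly worse (loss €2.5).
€225.8: below both → same outcome either way.
Count: 1.

1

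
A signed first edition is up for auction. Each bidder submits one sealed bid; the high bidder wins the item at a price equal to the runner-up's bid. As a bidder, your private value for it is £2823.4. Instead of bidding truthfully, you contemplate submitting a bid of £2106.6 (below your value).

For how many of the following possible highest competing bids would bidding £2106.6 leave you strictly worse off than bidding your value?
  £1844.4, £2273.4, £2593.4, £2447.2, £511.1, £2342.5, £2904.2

4

The deviation hurts exactly when the highest competing bid lies strictly between £2106.6 and £2823.4 — underbidding then forfeits a profitable win.
£1844.4: below both → same outcome either way.
£2273.4: inside the interval → strictly worse (loss £550).
£2593.4: inside the interval → strictly worse (loss £230).
£2447.2: inside the interval → strictly worse (loss £376.2).
£511.1: below both → same outcome either way.
£2342.5: inside the interval → strictly worse (loss £480.9).
£2904.2: above both → same outcome either way.
Count: 4.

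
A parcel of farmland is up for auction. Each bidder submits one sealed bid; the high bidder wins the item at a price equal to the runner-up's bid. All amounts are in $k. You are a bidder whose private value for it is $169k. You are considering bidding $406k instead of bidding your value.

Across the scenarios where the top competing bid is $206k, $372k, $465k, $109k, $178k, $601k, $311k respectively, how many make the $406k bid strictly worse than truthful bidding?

4

The deviation hurts exactly when the highest competing bid lies strictly between $169k and $406k — overbidding then wins at a price above your value.
$206k: inside the interval → strictly worse (loss $37k).
$372k: inside the interval → strictly worse (loss $203k).
$465k: above both → same outcome either way.
$109k: below both → same outcome either way.
$178k: inside the interval → strictly worse (loss $9k).
$601k: above both → same outcome either way.
$311k: inside the interval → strictly worse (loss $142k).
Count: 4.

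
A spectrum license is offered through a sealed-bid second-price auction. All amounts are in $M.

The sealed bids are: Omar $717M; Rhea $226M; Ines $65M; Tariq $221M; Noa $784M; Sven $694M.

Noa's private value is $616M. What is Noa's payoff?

Highest bid: Noa at $784M, so Noa wins.
Second-highest bid: Omar at $717M — that is the price the winner pays.
Noa's payoff = value − price = $616M − $717M = −$101M.

−$101M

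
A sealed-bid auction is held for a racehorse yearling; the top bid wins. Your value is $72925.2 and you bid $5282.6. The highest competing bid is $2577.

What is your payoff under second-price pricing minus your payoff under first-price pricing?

You have the highest bid, so you win under either rule.
Second-price: pay $2577 → payoff $70348.2.
First-price: pay your own bid $5282.6 → payoff $67642.6.
Difference = $70348.2 − ($67642.6) = $2705.6.

$2705.6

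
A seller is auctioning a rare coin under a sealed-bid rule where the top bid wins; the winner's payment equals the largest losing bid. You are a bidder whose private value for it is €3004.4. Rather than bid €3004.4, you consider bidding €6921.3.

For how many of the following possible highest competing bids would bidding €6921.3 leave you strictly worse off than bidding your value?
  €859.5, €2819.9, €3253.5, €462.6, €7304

The deviation hurts exactly when the highest competing bid lies strictly between €3004.4 and €6921.3 — overbidding then wins at a price above your value.
€859.5: below both → same outcome either way.
€2819.9: below both → same outcome either way.
€3253.5: inside the interval → strictly worse (loss €249.1).
€462.6: below both → same outcome either way.
€7304: above both → same outcome either way.
Count: 1.

1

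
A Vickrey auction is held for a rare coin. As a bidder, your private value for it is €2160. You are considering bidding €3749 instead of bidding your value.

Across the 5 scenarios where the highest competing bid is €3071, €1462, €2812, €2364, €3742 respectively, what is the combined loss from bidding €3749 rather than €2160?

€3349

The deviation costs you only when the competing bid falls strictly between €2160 and €3749; elsewhere both bids give the same outcome.
€3071: truthful payoff €0, deviation payoff −€911 → loss €911.
€1462: outcomes coincide → loss €0.
€2812: truthful payoff €0, deviation payoff −€652 → loss €652.
€2364: truthful payoff €0, deviation payoff −€204 → loss €204.
€3742: truthful payoff €0, deviation payoff −€1582 → loss €1582.
Total loss = €911 + €652 + €204 + €1582 = €3349.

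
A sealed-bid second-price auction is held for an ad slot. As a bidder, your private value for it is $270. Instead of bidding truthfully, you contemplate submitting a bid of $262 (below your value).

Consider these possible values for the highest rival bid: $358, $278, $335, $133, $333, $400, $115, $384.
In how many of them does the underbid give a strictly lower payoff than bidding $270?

The deviation hurts exactly when the highest competing bid lies strictly between $262 and $270 — underbidding then forfeits a profitable win.
$358: above both → same outcome either way.
$278: above both → same outcome either way.
$335: above both → same outcome either way.
$133: below both → same outcome either way.
$333: above both → same outcome either way.
$400: above both → same outcome either way.
$115: below both → same outcome either way.
$384: above both → same outcome either way.
Count: 0.

0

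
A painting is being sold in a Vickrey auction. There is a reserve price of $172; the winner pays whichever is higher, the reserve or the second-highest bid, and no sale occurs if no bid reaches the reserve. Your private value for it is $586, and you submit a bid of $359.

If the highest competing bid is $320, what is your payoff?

Your bid $359 is the highest and exceeds the reserve.
Price = max(second-highest bid, reserve) = max($320, $172) = $320.
Payoff = $586 − $320 = $266.

$266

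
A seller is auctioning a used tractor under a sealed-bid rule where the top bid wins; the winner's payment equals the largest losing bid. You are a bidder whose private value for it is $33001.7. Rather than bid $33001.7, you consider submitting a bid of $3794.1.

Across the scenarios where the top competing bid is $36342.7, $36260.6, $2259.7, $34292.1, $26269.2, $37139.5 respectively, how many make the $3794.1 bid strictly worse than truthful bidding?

The deviation hurts exactly when the highest competing bid lies strictly between $3794.1 and $33001.7 — underbidding then forfeits a profitable win.
$36342.7: above both → same outcome either way.
$36260.6: above both → same outcome either way.
$2259.7: below both → same outcome either way.
$34292.1: above both → same outcome either way.
$26269.2: inside the interval → strictly worse (loss $6732.5).
$37139.5: above both → same outcome either way.
Count: 1.

1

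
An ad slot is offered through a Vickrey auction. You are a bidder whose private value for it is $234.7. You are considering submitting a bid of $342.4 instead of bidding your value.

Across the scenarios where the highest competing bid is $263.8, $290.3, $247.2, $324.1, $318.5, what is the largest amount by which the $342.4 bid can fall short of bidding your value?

$89.4

$263.8: truthful gives $0, deviation gives −$29.1 → loss $29.1.
$290.3: truthful gives $0, deviation gives −$55.6 → loss $55.6.
$247.2: truthful gives $0, deviation gives −$12.5 → loss $12.5.
$324.1: truthful gives $0, deviation gives −$89.4 → loss $89.4.
$318.5: truthful gives $0, deviation gives −$83.8 → loss $83.8.
Maximum loss: $89.4.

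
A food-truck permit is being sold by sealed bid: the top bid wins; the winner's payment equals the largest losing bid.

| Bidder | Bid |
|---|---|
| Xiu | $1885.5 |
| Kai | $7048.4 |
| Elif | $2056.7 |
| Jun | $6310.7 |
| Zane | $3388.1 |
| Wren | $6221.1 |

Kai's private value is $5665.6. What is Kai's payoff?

Highest bid: Kai at $7048.4, so Kai wins.
Second-highest bid: Jun at $6310.7 — that is the price the winner pays.
Kai's payoff = value − price = $5665.6 − $6310.7 = −$645.1.

−$645.1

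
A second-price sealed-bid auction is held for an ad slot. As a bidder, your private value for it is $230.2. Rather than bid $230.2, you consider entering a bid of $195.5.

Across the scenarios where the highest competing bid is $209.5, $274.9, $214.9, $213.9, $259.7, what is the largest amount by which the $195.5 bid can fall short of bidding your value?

$20.7

$209.5: truthful gives $20.7, deviation gives $0 → loss $20.7.
$274.9: same outcome either way → loss $0.
$214.9: truthful gives $15.3, deviation gives $0 → loss $15.3.
$213.9: truthful gives $16.3, deviation gives $0 → loss $16.3.
$259.7: same outcome either way → loss $0.
Maximum loss: $20.7.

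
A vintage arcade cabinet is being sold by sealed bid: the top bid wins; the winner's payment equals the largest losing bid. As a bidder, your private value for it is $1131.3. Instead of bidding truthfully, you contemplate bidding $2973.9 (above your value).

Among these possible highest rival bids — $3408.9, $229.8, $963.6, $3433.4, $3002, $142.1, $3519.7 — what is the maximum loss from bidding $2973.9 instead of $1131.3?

$0

$3408.9: same outcome either way → loss $0.
$229.8: same outcome either way → loss $0.
$963.6: same outcome either way → loss $0.
$3433.4: same outcome either way → loss $0.
$3002: same outcome either way → loss $0.
$142.1: same outcome either way → loss $0.
$3519.7: same outcome either way → loss $0.
Maximum loss: $0.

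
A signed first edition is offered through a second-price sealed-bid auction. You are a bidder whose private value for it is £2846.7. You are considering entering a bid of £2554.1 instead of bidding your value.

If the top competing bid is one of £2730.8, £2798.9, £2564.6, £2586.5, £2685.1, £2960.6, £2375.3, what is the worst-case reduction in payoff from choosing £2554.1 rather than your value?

£282.1

£2730.8: truthful gives £115.9, deviation gives £0 → loss £115.9.
£2798.9: truthful gives £47.8, deviation gives £0 → loss £47.8.
£2564.6: truthful gives £282.1, deviation gives £0 → loss £282.1.
£2586.5: truthful gives £260.2, deviation gives £0 → loss £260.2.
£2685.1: truthful gives £161.6, deviation gives £0 → loss £161.6.
£2960.6: same outcome either way → loss £0.
£2375.3: same outcome either way → loss £0.
Maximum loss: £282.1.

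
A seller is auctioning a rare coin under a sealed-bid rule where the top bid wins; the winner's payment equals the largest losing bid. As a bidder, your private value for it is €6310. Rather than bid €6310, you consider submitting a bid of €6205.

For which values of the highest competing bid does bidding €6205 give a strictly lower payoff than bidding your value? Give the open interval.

(€6205, €6310)

If the competing bid is below €6205, both bids win at the same price — no difference.
If it is above €6310, both bids lose — no difference.
If it lies strictly between €6205 and €6310, bidding your value wins at a price below your value (positive payoff) while bidding €6205 loses (payoff 0).
So the deviation strictly hurts on the open interval (€6205, €6310).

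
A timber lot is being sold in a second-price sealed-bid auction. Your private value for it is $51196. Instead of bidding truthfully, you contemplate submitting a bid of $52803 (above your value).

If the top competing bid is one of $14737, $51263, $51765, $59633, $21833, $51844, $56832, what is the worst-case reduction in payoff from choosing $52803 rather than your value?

$648

$14737: same outcome either way → loss $0.
$51263: truthful gives $0, deviation gives −$67 → loss $67.
$51765: truthful gives $0, deviation gives −$569 → loss $569.
$59633: same outcome either way → loss $0.
$21833: same outcome either way → loss $0.
$51844: truthful gives $0, deviation gives −$648 → loss $648.
$56832: same outcome either way → loss $0.
Maximum loss: $648.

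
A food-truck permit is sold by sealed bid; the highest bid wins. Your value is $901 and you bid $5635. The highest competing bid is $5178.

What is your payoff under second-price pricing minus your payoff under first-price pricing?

You have the highest bid, so you win under either rule.
Second-price: pay $5178 → payoff −$4277.
First-price: pay your own bid $5635 → payoff −$4734.
Difference = −$4277 − (−$4734) = $457.

$457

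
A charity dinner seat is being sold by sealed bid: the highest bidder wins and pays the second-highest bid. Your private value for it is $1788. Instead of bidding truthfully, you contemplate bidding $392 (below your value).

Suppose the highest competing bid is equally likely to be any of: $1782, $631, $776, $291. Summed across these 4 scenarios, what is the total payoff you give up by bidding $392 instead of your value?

$2175

The deviation costs you only when the competing bid falls strictly between $392 and $1788; elsewhere both bids give the same outcome.
$1782: truthful payoff $6, deviation payoff $0 → loss $6.
$631: truthful payoff $1157, deviation payoff $0 → loss $1157.
$776: truthful payoff $1012, deviation payoff $0 → loss $1012.
$291: outcomes coincide → loss $0.
Total loss = $6 + $1157 + $1012 = $2175.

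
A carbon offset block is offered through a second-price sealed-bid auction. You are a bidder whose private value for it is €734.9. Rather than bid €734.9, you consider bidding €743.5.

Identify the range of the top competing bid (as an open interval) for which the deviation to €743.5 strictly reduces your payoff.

If the competing bid is below €734.9, both bids win at the same price — no difference.
If it is above €743.5, both bids lose — no difference.
If it lies strictly between €734.9 and €743.5, bidding your value loses (payoff 0) while bidding €743.5 wins at a price above your value (payoff negative).
So the deviation strictly hurts on the open interval (€734.9, €743.5).

(€734.9, €743.5)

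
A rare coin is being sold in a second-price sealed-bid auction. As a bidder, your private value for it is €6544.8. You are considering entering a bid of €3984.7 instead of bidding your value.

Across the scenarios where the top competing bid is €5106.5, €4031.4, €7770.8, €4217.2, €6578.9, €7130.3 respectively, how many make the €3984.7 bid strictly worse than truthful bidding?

The deviation hurts exactly when the highest competing bid lies strictly between €3984.7 and €6544.8 — underbidding then forfeits a profitable win.
€5106.5: inside the interval → strictly worse (loss €1438.3).
€4031.4: inside the interval → strictly worse (loss €2513.4).
€7770.8: above both → same outcome either way.
€4217.2: inside the interval → strictly worse (loss €2327.6).
€6578.9: above both → same outcome either way.
€7130.3: above both → same outcome either way.
Count: 3.

3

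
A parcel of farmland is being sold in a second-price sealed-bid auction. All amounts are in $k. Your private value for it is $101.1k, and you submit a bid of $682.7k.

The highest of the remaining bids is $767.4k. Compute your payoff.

$0k

Your bid $682.7k is below the highest competing bid $767.4k, so you lose.
A losing bidder pays nothing and receives nothing: payoff = $0k.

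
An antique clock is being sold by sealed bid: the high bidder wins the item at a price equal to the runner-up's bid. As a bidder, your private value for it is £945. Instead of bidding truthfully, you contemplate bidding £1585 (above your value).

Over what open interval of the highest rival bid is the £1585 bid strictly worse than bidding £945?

(£945, £1585)

If the competing bid is below £945, both bids win at the same price — no difference.
If it is above £1585, both bids lose — no difference.
If it lies strictly between £945 and £1585, bidding your value loses (payoff 0) while bidding £1585 wins at a price above your value (payoff negative).
So the deviation strictly hurts on the open interval (£945, £1585).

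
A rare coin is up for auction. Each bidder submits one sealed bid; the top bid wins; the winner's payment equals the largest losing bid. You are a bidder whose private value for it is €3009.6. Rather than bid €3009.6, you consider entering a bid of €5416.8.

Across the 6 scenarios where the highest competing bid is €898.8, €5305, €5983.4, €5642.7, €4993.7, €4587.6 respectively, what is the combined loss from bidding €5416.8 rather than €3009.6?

The deviation costs you only when the competing bid falls strictly between €3009.6 and €5416.8; elsewhere both bids give the same outcome.
€898.8: outcomes coincide → loss €0.
€5305: truthful payoff €0, deviation payoff −€2295.4 → loss €2295.4.
€5983.4: outcomes coincide → loss €0.
€5642.7: outcomes coincide → loss €0.
€4993.7: truthful payoff €0, deviation payoff −€1984.1 → loss €1984.1.
€4587.6: truthful payoff €0, deviation payoff −€1578 → loss €1578.
Total loss = €2295.4 + €1984.1 + €1578 = €5857.5.

€5857.5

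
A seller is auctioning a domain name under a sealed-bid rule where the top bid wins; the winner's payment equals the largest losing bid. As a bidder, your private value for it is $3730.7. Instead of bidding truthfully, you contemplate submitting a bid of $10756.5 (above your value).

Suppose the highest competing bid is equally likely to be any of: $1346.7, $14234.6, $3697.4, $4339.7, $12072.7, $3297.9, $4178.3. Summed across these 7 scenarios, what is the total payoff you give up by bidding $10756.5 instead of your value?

$1056.6

The deviation costs you only when the competing bid falls strictly between $3730.7 and $10756.5; elsewhere both bids give the same outcome.
$1346.7: outcomes coincide → loss $0.
$14234.6: outcomes coincide → loss $0.
$3697.4: outcomes coincide → loss $0.
$4339.7: truthful payoff $0, deviation payoff −$609 → loss $609.
$12072.7: outcomes coincide → loss $0.
$3297.9: outcomes coincide → loss $0.
$4178.3: truthful payoff $0, deviation payoff −$447.6 → loss $447.6.
Total loss = $609 + $447.6 = $1056.6.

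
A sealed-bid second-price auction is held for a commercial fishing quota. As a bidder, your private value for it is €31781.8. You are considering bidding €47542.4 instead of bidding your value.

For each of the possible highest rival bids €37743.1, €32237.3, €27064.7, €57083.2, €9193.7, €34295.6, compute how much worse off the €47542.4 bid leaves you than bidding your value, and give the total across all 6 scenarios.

€8930.6

The deviation costs you only when the competing bid falls strictly between €31781.8 and €47542.4; elsewhere both bids give the same outcome.
€37743.1: truthful payoff €0, deviation payoff −€5961.3 → loss €5961.3.
€32237.3: truthful payoff €0, deviation payoff −€455.5 → loss €455.5.
€27064.7: outcomes coincide → loss €0.
€57083.2: outcomes coincide → loss €0.
€9193.7: outcomes coincide → loss €0.
€34295.6: truthful payoff €0, deviation payoff −€2513.8 → loss €2513.8.
Total loss = €5961.3 + €455.5 + €2513.8 = €8930.6.
Truthful bidding weakly dominates here: raising your bid can only win items priced above your value, and lowering it can only forfeit items priced below.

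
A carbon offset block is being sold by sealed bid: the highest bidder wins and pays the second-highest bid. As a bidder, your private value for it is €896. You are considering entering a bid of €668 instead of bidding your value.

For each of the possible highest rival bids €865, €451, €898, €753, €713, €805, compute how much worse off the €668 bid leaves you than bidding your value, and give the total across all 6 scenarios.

The deviation costs you only when the competing bid falls strictly between €668 and €896; elsewhere both bids give the same outcome.
€865: truthful payoff €31, deviation payoff €0 → loss €31.
€451: outcomes coincide → loss €0.
€898: outcomes coincide → loss €0.
€753: truthful payoff €143, deviation payoff €0 → loss €143.
€713: truthful payoff €183, deviation payoff €0 → loss €183.
€805: truthful payoff €91, deviation payoff €0 → loss €91.
Total loss = €31 + €143 + €183 + €91 = €448.

€448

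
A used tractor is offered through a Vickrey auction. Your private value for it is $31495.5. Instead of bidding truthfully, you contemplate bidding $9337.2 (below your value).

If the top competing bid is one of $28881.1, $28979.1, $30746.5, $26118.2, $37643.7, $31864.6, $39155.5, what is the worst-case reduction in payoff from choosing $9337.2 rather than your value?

$28881.1: truthful gives $2614.4, deviation gives $0 → loss $2614.4.
$28979.1: truthful gives $2516.4, deviation gives $0 → loss $2516.4.
$30746.5: truthful gives $749, deviation gives $0 → loss $749.
$26118.2: truthful gives $5377.3, deviation gives $0 → loss $5377.3.
$37643.7: same outcome either way → loss $0.
$31864.6: same outcome either way → loss $0.
$39155.5: same outcome either way → loss $0.
Maximum loss: $5377.3.

$5377.3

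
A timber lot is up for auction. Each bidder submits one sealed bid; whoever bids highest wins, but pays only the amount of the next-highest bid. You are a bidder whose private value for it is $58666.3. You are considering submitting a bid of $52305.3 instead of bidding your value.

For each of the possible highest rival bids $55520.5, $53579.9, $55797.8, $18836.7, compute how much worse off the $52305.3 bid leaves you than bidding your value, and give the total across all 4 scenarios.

The deviation costs you only when the competing bid falls strictly between $52305.3 and $58666.3; elsewhere both bids give the same outcome.
$55520.5: truthful payoff $3145.8, deviation payoff $0 → loss $3145.8.
$53579.9: truthful payoff $5086.4, deviation payoff $0 → loss $5086.4.
$55797.8: truthful payoff $2868.5, deviation payoff $0 → loss $2868.5.
$18836.7: outcomes coincide → loss $0.
Total loss = $3145.8 + $5086.4 + $2868.5 = $11100.7.

$11100.7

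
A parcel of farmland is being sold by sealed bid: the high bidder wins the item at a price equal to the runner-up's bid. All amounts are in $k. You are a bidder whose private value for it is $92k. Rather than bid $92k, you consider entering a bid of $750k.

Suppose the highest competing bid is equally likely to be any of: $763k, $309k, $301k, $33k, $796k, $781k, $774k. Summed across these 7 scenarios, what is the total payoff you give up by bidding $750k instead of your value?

$426k

The deviation costs you only when the competing bid falls strictly between $92k and $750k; elsewhere both bids give the same outcome.
$763k: outcomes coincide → loss $0k.
$309k: truthful payoff $0k, deviation payoff −$217k → loss $217k.
$301k: truthful payoff $0k, deviation payoff −$209k → loss $209k.
$33k: outcomes coincide → loss $0k.
$796k: outcomes coincide → loss $0k.
$781k: outcomes coincide → loss $0k.
$774k: outcomes coincide → loss $0k.
Total loss = $217k + $209k = $426k.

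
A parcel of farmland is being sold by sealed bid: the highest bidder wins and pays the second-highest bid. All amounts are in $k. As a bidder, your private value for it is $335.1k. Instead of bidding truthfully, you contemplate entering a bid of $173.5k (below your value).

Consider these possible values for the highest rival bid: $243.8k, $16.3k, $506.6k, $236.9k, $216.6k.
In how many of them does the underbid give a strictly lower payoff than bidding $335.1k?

3

The deviation hurts exactly when the highest competing bid lies strictly between $173.5k and $335.1k — underbidding then forfeits a profitable win.
$243.8k: inside the interval → strictly worse (loss $91.3k).
$16.3k: below both → same outcome either way.
$506.6k: above both → same outcome either way.
$236.9k: inside the interval → strictly worse (loss $98.2k).
$216.6k: inside the interval → strictly worse (loss $118.5k).
Count: 3.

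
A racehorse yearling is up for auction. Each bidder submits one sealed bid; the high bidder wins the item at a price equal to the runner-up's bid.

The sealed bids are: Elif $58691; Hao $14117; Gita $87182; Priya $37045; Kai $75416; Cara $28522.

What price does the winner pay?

Highest bid: Gita at $87182, so Gita wins.
Second-highest bid: Kai at $75416 — that is the price the winner pays.

$75416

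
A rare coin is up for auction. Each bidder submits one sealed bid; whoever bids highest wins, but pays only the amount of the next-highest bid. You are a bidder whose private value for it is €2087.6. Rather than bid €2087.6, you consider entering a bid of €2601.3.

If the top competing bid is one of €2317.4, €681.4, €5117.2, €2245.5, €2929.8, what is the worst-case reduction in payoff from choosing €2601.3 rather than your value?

€229.8

€2317.4: truthful gives €0, deviation gives −€229.8 → loss €229.8.
€681.4: same outcome either way → loss €0.
€5117.2: same outcome either way → loss €0.
€2245.5: truthful gives €0, deviation gives −€157.9 → loss €157.9.
€2929.8: same outcome either way → loss €0.
Maximum loss: €229.8.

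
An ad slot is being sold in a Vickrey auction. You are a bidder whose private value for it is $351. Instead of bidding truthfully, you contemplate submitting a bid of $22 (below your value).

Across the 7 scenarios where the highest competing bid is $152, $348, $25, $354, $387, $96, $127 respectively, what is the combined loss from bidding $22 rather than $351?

$1007

The deviation costs you only when the competing bid falls strictly between $22 and $351; elsewhere both bids give the same outcome.
$152: truthful payoff $199, deviation payoff $0 → loss $199.
$348: truthful payoff $3, deviation payoff $0 → loss $3.
$25: truthful payoff $326, deviation payoff $0 → loss $326.
$354: outcomes coincide → loss $0.
$387: outcomes coincide → loss $0.
$96: truthful payoff $255, deviation payoff $0 → loss $255.
$127: truthful payoff $224, deviation payoff $0 → loss $224.
Total loss = $199 + $3 + $326 + $255 + $224 = $1007.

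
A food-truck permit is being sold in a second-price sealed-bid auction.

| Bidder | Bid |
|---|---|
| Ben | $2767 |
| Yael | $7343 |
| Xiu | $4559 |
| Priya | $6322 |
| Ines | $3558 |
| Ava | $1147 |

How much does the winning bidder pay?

$6322

Highest bid: Yael at $7343, so Yael wins.
Second-highest bid: Priya at $6322 — that is the price the winner pays.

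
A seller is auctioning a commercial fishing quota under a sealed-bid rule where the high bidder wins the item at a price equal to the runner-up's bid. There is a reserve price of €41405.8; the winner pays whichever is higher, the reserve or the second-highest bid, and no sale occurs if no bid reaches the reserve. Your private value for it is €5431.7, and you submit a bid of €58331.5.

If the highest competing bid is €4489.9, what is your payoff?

−€35974.1

Your bid €58331.5 is the highest and exceeds the reserve.
Price = max(second-highest bid, reserve) = max(€4489.9, €41405.8) = €41405.8.
Payoff = €5431.7 − €41405.8 = −€35974.1.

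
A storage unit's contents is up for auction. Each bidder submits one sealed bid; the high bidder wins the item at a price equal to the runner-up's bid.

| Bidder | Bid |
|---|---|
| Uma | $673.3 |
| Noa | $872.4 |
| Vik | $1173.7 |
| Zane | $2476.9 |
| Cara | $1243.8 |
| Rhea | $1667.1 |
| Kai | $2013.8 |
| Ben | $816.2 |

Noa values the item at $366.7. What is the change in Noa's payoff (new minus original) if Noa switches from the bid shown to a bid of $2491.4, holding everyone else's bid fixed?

−$2110.2

The highest bid among the other bidders is $2476.9; Noa's bid doesn't change that.
Original bid $872.4: Noa is not highest (top rival bid is $2476.9); payoff $0.
Alternative bid $2491.4: Noa is highest, pays the top rival bid $2476.9; payoff $366.7 − $2476.9 = −$2110.2.
Change in payoff = −$2110.2 − ($0) = −$2110.2.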